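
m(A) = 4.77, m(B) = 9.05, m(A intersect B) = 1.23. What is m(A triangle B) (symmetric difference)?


m(A Delta B) = m(A) + m(B) - 2*m(A n B)
= 4.77 + 9.05 - 2*1.23
= 4.77 + 9.05 - 2.46
= 11.36


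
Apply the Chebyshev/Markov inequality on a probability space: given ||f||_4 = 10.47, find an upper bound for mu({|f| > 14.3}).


Chebyshev/Markov inequality: mu(|f| > eps) <= (||f||_p / eps)^p
Step 1: ||f||_4 / eps = 10.47 / 14.3 = 0.732168
Step 2: Raise to power p = 4:
  (0.732168)^4 = 0.287371
Step 3: Therefore mu(|f| > 14.3) <= 0.287371


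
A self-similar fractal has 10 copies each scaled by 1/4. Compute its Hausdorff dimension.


For a self-similar set with N copies scaled by 1/r:
dim_H = log(N)/log(r) = log(10)/log(4)
= 2.302585/1.386294
= 1.660964


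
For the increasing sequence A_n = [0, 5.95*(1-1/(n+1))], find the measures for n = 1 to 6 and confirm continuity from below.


By continuity of measure from below: if A_n increases to A, then m(A_n) -> m(A).
Here A = [0, 5.95], so m(A) = 5.95
Step 1: a_1 = 5.95*(1 - 1/2) = 2.975, m(A_1) = 2.975
Step 2: a_2 = 5.95*(1 - 1/3) = 3.9667, m(A_2) = 3.9667
Step 3: a_3 = 5.95*(1 - 1/4) = 4.4625, m(A_3) = 4.4625
Step 4: a_4 = 5.95*(1 - 1/5) = 4.76, m(A_4) = 4.76
Step 5: a_5 = 5.95*(1 - 1/6) = 4.9583, m(A_5) = 4.9583
Step 6: a_6 = 5.95*(1 - 1/7) = 5.1, m(A_6) = 5.1
Limit: m(A_n) -> m([0,5.95]) = 5.95


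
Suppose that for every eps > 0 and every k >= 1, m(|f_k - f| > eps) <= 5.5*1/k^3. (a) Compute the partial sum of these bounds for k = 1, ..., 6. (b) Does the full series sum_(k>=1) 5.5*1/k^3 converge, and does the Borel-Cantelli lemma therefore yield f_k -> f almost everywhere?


Step 1: List the terms 5.5*1/k^3 for k = 1 to 6:
  k=1: 5.5
  k=2: 0.6875
  k=3: 0.203704
  k=4: 0.085938
  k=5: 0.044
  k=6: 0.025463
Step 2: Partial sum = 5.5 + 0.6875 + 0.203704 + 0.085938 + 0.044 + 0.025463
     = 6.546604
Step 3: The full series sum_(k>=1) 5.5*1/k^3 converges (p-series with p = 3 > 1; a constant multiple of a convergent series converges).
Step 4: Fix eps > 0. Since sum_k m(|f_k - f| > eps) < infinity, the Borel-Cantelli lemma gives
        m(limsup_k {|f_k - f| > eps}) = 0, i.e. for a.e. x, |f_k(x) - f(x)| <= eps for all large k.
        Applying this with eps = 1/j for j = 1, 2, ... and intersecting the countably many full-measure sets,
        for a.e. x we get limsup_k |f_k(x) - f(x)| <= 1/j for every j, hence f_k -> f almost everywhere.
Conclusion: series converges; Borel-Cantelli yields f_k -> f a.e.


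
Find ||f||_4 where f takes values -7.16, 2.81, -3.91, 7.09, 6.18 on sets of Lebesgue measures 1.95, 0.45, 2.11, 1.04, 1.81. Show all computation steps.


Step 1: Compute |f_i|^4 for each value:
  |-7.16|^4 = 2628.161743
  |2.81|^4 = 62.348395
  |-3.91|^4 = 233.726002
  |7.09|^4 = 2526.881878
  |6.18|^4 = 1458.659418
Step 2: Multiply by measures and sum:
  2628.161743 * 1.95 = 5124.9154
  62.348395 * 0.45 = 28.056778
  233.726002 * 2.11 = 493.161863
  2526.881878 * 1.04 = 2627.957153
  1458.659418 * 1.81 = 2640.173546
Sum = 5124.9154 + 28.056778 + 493.161863 + 2627.957153 + 2640.173546 = 10914.26474
Step 3: Take the p-th root:
||f||_4 = (10914.26474)^(1/4) = 10.221123


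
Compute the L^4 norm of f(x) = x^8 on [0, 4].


Step 1: ||f||_4 = (integral_0^4 |x^8|^4 dx)^(1/4)
     = (integral_0^4 x^32 dx)^(1/4)
Step 2: integral_0^4 x^32 dx = [x^33/(33)] from 0 to 4 = 4^33/33
     = 73786976294838206464/33 = 2.235969e+18
Step 3: ||f||_4 = (2.235969e+18)^(1/4) = 38669.311845


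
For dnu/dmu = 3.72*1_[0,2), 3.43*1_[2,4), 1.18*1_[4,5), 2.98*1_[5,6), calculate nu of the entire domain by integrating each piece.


Integrate each piece of the Radon-Nikodym derivative:
Step 1: integral_0^2 3.72 dx = 3.72*(2-0) = 3.72*2 = 7.44
Step 2: integral_2^4 3.43 dx = 3.43*(4-2) = 3.43*2 = 6.86
Step 3: integral_4^5 1.18 dx = 1.18*(5-4) = 1.18*1 = 1.18
Step 4: integral_5^6 2.98 dx = 2.98*(6-5) = 2.98*1 = 2.98
Total: 7.44 + 6.86 + 1.18 + 2.98 = 18.46


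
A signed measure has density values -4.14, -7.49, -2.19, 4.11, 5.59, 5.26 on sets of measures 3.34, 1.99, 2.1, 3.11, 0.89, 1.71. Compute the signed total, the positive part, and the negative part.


Step 1: Compute signed measure on each set:
  Set 1: -4.14 * 3.34 = -13.8276
  Set 2: -7.49 * 1.99 = -14.9051
  Set 3: -2.19 * 2.1 = -4.599
  Set 4: 4.11 * 3.11 = 12.7821
  Set 5: 5.59 * 0.89 = 4.9751
  Set 6: 5.26 * 1.71 = 8.9946
Step 2: Total signed measure = (-13.8276) + (-14.9051) + (-4.599) + (12.7821) + (4.9751) + (8.9946)
     = -6.5799
Step 3: Positive part mu+(X) = sum of positive contributions = 26.7518
Step 4: Negative part mu-(X) = |sum of negative contributions| = 33.3317


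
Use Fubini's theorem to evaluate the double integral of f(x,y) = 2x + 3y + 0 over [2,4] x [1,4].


By Fubini, integrate in x first, then y.
Step 1: Fix y, integrate over x in [2,4]:
  integral(2x + 3y + 0, x=2..4)
  = 2*(4^2 - 2^2)/2 + (3y + 0)*(4 - 2)
  = 12 + (3y + 0)*2
  = 12 + 6y + 0
  = 12 + 6y
Step 2: Integrate over y in [1,4]:
  integral(12 + 6y, y=1..4)
  = 12*3 + 6*(4^2 - 1^2)/2
  = 36 + 45
  = 81


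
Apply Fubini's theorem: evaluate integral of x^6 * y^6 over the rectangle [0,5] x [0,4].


By Fubini's theorem, the double integral factors as a product of single integrals:
Step 1: integral_0^5 x^6 dx = [x^7/7] from 0 to 5
     = 5^7/7 = 11160.714286
Step 2: integral_0^4 y^6 dy = [y^7/7] from 0 to 4
     = 4^7/7 = 2340.571429
Step 3: Double integral = 11160.714286 * 2340.571429 = 2.612245e+07


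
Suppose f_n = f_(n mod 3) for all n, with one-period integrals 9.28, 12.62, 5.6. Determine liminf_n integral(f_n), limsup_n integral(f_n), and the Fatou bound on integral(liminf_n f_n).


The sequence (integral(f_n)) is periodic with period 3, repeating the values 9.28, 12.62, 5.6 indefinitely.
Step 1: For a periodic sequence, every tail (a_m, a_(m+1), ...) contains all 3 period values infinitely often.
Step 2: Hence inf of every tail = min of the period values = min(9.28, 12.62, 5.6) = 5.6.
        liminf_n integral(f_n) = sup over m of (inf of tail from m) = 5.6.
Step 3: Similarly sup of every tail = max of the period values = 12.62.
        limsup_n integral(f_n) = 12.62.
Step 4: Fatou's lemma: integral(liminf_n f_n) <= liminf_n integral(f_n) = 5.6.
        So the integral of the pointwise liminf is at most 5.6.


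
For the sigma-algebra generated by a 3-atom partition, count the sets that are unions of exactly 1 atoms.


Each element of F is a union of some subset of the 3 atoms.
Elements that are unions of exactly 1 atoms correspond to 1-element subsets of the 3 atoms.
Count = C(3, 1) = 3! / (1! * 2!) = 3.


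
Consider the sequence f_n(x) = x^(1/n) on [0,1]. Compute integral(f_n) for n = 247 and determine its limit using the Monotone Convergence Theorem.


At n = 247: f_247(x) = x^(1/247).
Step 1: integral(x^(1/247), 0, 1) = [x^(1/247+1) / (1/247+1)] from 0 to 1
     = 1 / (1/247 + 1) = 1 / ((247+1)/247) = 247/(247+1)
     = 247/248 = 0.995968
Step 2: As n -> infinity, f_n(x) = x^(1/n) -> 1 for x in (0,1], and f_n is increasing in n.
By MCT, lim_n integral(f_n) = integral(lim_n f_n) = integral(1, 0, 1) = 1.
Step 3: Verify convergence: 247/248 = 0.995968 -> 1


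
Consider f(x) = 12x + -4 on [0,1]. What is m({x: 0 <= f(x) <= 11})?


f^(-1)([0, 11]) = {x : 0 <= 12x + -4 <= 11}
Solving: (0 - -4)/12 <= x <= (11 - -4)/12
= [0.333333, 1.25]
Intersecting with [0,1]: [0.333333, 1]
Measure = 1 - 0.333333 = 0.666667


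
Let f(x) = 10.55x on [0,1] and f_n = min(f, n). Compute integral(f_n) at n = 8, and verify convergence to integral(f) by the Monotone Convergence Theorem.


f(x) = 10.55x on [0,1]; f_n(x) = min(10.55x, n). At n = 8:
Step 1: f(x) reaches 8 at x = 8/10.55 = 0.758294
Step 2: integral(f_8) = integral(10.55x, 0, 0.758294) + integral(8, 0.758294, 1)
       = 10.55*0.758294^2/2 + 8*(1 - 0.758294)
       = 3.033175 + 1.933649
       = 4.966825
Step 3: As n -> infinity, f_n increases to f, so by MCT integral(f_n) -> integral(f) = 10.55/2 = 5.275.
Convergence: integral(f_8) = 4.966825 -> 5.275 as n -> infinity


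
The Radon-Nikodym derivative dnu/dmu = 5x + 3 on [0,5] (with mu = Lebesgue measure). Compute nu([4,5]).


nu(A) = integral_A (dnu/dmu) dmu = integral_4^5 (5x + 3) dx
Step 1: Antiderivative F(x) = (5/2)x^2 + 3x
Step 2: F(5) = (5/2)*5^2 + 3*5 = 62.5 + 15 = 77.5
Step 3: F(4) = (5/2)*4^2 + 3*4 = 40 + 12 = 52
Step 4: nu([4,5]) = F(5) - F(4) = 77.5 - 52 = 25.5


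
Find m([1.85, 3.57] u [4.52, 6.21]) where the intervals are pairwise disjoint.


For pairwise disjoint intervals, m(union) = sum of lengths.
= (3.57 - 1.85) + (6.21 - 4.52)
= 1.72 + 1.69
= 3.41


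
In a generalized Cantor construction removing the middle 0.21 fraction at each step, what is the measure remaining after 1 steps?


Step 1: At each step, fraction remaining = 1 - 0.21 = 0.79
Step 2: After 1 steps, measure = (0.79)^1
Step 3: Computing the power step by step:
  After step 1: 0.79
Result = 0.79


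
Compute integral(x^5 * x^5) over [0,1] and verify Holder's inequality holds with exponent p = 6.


Step 1: Exact integral of f*g = integral(x^10, 0, 1) = 1/11
     = 0.090909
Step 2: Holder bound with p=6, q=1.2:
  ||f||_p = (integral x^30 dx)^(1/6) = (1/31)^(1/6) = 0.564209
  ||g||_q = (integral x^6 dx)^(1/1.2) = (1/7)^(1/1.2) = 0.197584
Step 3: Holder bound = ||f||_p * ||g||_q = 0.564209 * 0.197584 = 0.111479
Verification: 0.090909 <= 0.111479 (Holder holds)


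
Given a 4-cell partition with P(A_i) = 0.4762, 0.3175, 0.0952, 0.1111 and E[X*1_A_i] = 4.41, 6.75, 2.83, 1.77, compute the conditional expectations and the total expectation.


For each cell A_i: E[X|A_i] = E[X*1_A_i] / P(A_i)
Step 1: E[X|A_1] = 4.41 / 0.4762 = 9.260815
Step 2: E[X|A_2] = 6.75 / 0.3175 = 21.259843
Step 3: E[X|A_3] = 2.83 / 0.0952 = 29.726891
Step 4: E[X|A_4] = 1.77 / 0.1111 = 15.931593
Verification: E[X] = sum E[X*1_A_i] = 4.41 + 6.75 + 2.83 + 1.77 = 15.76


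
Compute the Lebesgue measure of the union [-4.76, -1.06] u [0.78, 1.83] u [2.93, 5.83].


For pairwise disjoint intervals, m(union) = sum of lengths.
= (-1.06 - -4.76) + (1.83 - 0.78) + (5.83 - 2.93)
= 3.7 + 1.05 + 2.9
= 7.65


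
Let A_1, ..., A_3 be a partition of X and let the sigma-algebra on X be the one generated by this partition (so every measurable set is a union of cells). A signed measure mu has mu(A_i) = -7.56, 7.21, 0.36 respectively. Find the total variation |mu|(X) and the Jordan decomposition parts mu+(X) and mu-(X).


Step 1: Every measurable set is a union of atoms (the cells / points), so a Hahn decomposition is
  obtained by grouping atoms by sign: P = union of atoms with mu > 0, N = union of the remaining atoms.
  Atoms in P (indices): 2, 3;  atoms in N (indices): 1
  Positive values: 7.21, 0.36
  Negative values: -7.56
Step 2: mu+(X) = mu(P) = sum of positive atom values = 7.57
Step 3: mu-(X) = -mu(N) = sum of |negative atom values| = 7.56
Step 4: |mu|(X) = mu+(X) + mu-(X) = 7.57 + 7.56 = 15.13


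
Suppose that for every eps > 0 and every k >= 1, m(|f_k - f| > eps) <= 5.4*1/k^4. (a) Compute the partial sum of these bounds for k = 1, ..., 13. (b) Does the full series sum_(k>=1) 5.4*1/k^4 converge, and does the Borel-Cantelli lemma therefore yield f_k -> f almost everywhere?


Step 1: List the terms 5.4*1/k^4 for k = 1 to 13:
  k=1: 5.4
  k=2: 0.3375
  k=3: 0.066667
  k=4: 0.021094
  k=5: 0.00864
  k=6: 0.004167
  k=7: 0.002249
  k=8: 0.001318
  k=9: 8.230453e-04
  k=10: 5.400000e-04
  k=11: 3.688273e-04
  k=12: 2.604167e-04
  k=13: 1.890690e-04
Step 2: Partial sum = 5.4 + 0.3375 + 0.066667 + 0.021094 + 0.00864 + 0.004167 + 0.002249 + 0.001318 + 8.230453e-04 + 5.400000e-04 + 3.688273e-04 + 2.604167e-04 + 1.890690e-04
     = 5.843816
Step 3: The full series sum_(k>=1) 5.4*1/k^4 converges (p-series with p = 4 > 1; a constant multiple of a convergent series converges).
Step 4: Fix eps > 0. Since sum_k m(|f_k - f| > eps) < infinity, the Borel-Cantelli lemma gives
        m(limsup_k {|f_k - f| > eps}) = 0, i.e. for a.e. x, |f_k(x) - f(x)| <= eps for all large k.
        Applying this with eps = 1/j for j = 1, 2, ... and intersecting the countably many full-measure sets,
        for a.e. x we get limsup_k |f_k(x) - f(x)| <= 1/j for every j, hence f_k -> f almost everywhere.
Conclusion: series converges; Borel-Cantelli yields f_k -> f a.e.


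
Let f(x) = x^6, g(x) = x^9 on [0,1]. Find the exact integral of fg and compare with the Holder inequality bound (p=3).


Step 1: Exact integral of f*g = integral(x^15, 0, 1) = 1/16
     = 0.0625
Step 2: Holder bound with p=3, q=1.5:
  ||f||_p = (integral x^18 dx)^(1/3) = (1/19)^(1/3) = 0.374756
  ||g||_q = (integral x^13.5 dx)^(1/1.5) = (1/14.5)^(1/1.5) = 0.168172
Step 3: Holder bound = ||f||_p * ||g||_q = 0.374756 * 0.168172 = 0.063024
Verification: 0.0625 <= 0.063024 (Holder holds)


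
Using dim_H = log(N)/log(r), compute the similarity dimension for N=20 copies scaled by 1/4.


For a self-similar set with N copies scaled by 1/r:
dim_H = log(N)/log(r) = log(20)/log(4)
= 2.995732/1.386294
= 2.160964


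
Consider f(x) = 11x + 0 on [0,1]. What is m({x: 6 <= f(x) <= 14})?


f^(-1)([6, 14]) = {x : 6 <= 11x + 0 <= 14}
Solving: (6 - 0)/11 <= x <= (14 - 0)/11
= [0.545455, 1.272727]
Intersecting with [0,1]: [0.545455, 1]
Measure = 1 - 0.545455 = 0.454545


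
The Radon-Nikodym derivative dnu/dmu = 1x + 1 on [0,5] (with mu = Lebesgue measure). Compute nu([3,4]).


nu(A) = integral_A (dnu/dmu) dmu = integral_3^4 (1x + 1) dx
Step 1: Antiderivative F(x) = (1/2)x^2 + 1x
Step 2: F(4) = (1/2)*4^2 + 1*4 = 8 + 4 = 12
Step 3: F(3) = (1/2)*3^2 + 1*3 = 4.5 + 3 = 7.5
Step 4: nu([3,4]) = F(4) - F(3) = 12 - 7.5 = 4.5


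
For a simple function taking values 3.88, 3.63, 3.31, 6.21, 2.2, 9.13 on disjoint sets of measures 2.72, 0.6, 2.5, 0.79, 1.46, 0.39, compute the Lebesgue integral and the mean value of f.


Step 1: Integral = sum(value_i * measure_i)
= 3.88*2.72 + 3.63*0.6 + 3.31*2.5 + 6.21*0.79 + 2.2*1.46 + 9.13*0.39
= 10.5536 + 2.178 + 8.275 + 4.9059 + 3.212 + 3.5607
= 32.6852
Step 2: Total measure of domain = 2.72 + 0.6 + 2.5 + 0.79 + 1.46 + 0.39 = 8.46
Step 3: Average value = 32.6852 / 8.46 = 3.863499


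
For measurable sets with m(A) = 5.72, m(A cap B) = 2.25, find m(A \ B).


m(A \ B) = m(A) - m(A n B)
= 5.72 - 2.25
= 3.47


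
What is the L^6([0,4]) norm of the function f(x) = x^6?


Step 1: ||f||_6 = (integral_0^4 |x^6|^6 dx)^(1/6)
     = (integral_0^4 x^36 dx)^(1/6)
Step 2: integral_0^4 x^36 dx = [x^37/(37)] from 0 to 4 = 4^37/37
     = 18889465931478580854784/37 = 5.105261e+20
Step 3: ||f||_6 = (5.105261e+20)^(1/6) = 2827.068463


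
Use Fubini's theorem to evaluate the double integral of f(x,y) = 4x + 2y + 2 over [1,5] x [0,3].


By Fubini, integrate in x first, then y.
Step 1: Fix y, integrate over x in [1,5]:
  integral(4x + 2y + 2, x=1..5)
  = 4*(5^2 - 1^2)/2 + (2y + 2)*(5 - 1)
  = 48 + (2y + 2)*4
  = 48 + 8y + 8
  = 56 + 8y
Step 2: Integrate over y in [0,3]:
  integral(56 + 8y, y=0..3)
  = 56*3 + 8*(3^2 - 0^2)/2
  = 168 + 36
  = 204


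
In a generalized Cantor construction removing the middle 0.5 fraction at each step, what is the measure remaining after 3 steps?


Step 1: At each step, fraction remaining = 1 - 0.5 = 0.5
Step 2: After 3 steps, measure = (0.5)^3
Step 3: Computing the power step by step:
  After step 1: 0.5
  After step 2: 0.25
  After step 3: 0.125
Result = 0.125


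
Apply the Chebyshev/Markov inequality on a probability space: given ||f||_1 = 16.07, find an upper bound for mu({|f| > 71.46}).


Chebyshev/Markov inequality: mu(|f| > eps) <= (||f||_p / eps)^p
Step 1: ||f||_1 / eps = 16.07 / 71.46 = 0.224881
Step 2: Raise to power p = 1:
  (0.224881)^1 = 0.224881
Step 3: Therefore mu(|f| > 71.46) <= 0.224881


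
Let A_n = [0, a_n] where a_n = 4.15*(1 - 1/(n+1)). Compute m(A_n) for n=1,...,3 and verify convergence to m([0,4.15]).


By continuity of measure from below: if A_n increases to A, then m(A_n) -> m(A).
Here A = [0, 4.15], so m(A) = 4.15
Step 1: a_1 = 4.15*(1 - 1/2) = 2.075, m(A_1) = 2.075
Step 2: a_2 = 4.15*(1 - 1/3) = 2.7667, m(A_2) = 2.7667
Step 3: a_3 = 4.15*(1 - 1/4) = 3.1125, m(A_3) = 3.1125
Limit: m(A_n) -> m([0,4.15]) = 4.15


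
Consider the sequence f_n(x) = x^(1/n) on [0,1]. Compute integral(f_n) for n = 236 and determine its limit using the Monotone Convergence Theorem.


At n = 236: f_236(x) = x^(1/236).
Step 1: integral(x^(1/236), 0, 1) = [x^(1/236+1) / (1/236+1)] from 0 to 1
     = 1 / (1/236 + 1) = 1 / ((236+1)/236) = 236/(236+1)
     = 236/237 = 0.995781
Step 2: As n -> infinity, f_n(x) = x^(1/n) -> 1 for x in (0,1], and f_n is increasing in n.
By MCT, lim_n integral(f_n) = integral(lim_n f_n) = integral(1, 0, 1) = 1.
Step 3: Verify convergence: 236/237 = 0.995781 -> 1


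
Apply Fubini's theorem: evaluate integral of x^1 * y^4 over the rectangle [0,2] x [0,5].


By Fubini's theorem, the double integral factors as a product of single integrals:
Step 1: integral_0^2 x^1 dx = [x^2/2] from 0 to 2
     = 2^2/2 = 2
Step 2: integral_0^5 y^4 dy = [y^5/5] from 0 to 5
     = 5^5/5 = 625
Step 3: Double integral = 2 * 625 = 1250


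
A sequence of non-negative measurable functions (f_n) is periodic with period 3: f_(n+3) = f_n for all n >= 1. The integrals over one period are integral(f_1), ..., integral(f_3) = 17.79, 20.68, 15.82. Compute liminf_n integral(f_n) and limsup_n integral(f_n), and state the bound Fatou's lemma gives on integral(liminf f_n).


The sequence (integral(f_n)) is periodic with period 3, repeating the values 17.79, 20.68, 15.82 indefinitely.
Step 1: For a periodic sequence, every tail (a_m, a_(m+1), ...) contains all 3 period values infinitely often.
Step 2: Hence inf of every tail = min of the period values = min(17.79, 20.68, 15.82) = 15.82.
        liminf_n integral(f_n) = sup over m of (inf of tail from m) = 15.82.
Step 3: Similarly sup of every tail = max of the period values = 20.68.
        limsup_n integral(f_n) = 20.68.
Step 4: Fatou's lemma: integral(liminf_n f_n) <= liminf_n integral(f_n) = 15.82.
        So the integral of the pointwise liminf is at most 15.82.


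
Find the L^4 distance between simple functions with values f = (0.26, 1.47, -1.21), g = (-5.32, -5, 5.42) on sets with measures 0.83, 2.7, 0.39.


Step 1: Compute differences f_i - g_i:
  0.26 - -5.32 = 5.58
  1.47 - -5 = 6.47
  -1.21 - 5.42 = -6.63
Step 2: Compute |diff|^4 * measure for each set:
  |5.58|^4 * 0.83 = 969.475405 * 0.83 = 804.664586
  |6.47|^4 * 2.7 = 1752.334949 * 2.7 = 4731.304362
  |-6.63|^4 * 0.39 = 1932.209058 * 0.39 = 753.561532
Step 3: Sum = 6289.53048
Step 4: ||f-g||_4 = (6289.53048)^(1/4) = 8.905423


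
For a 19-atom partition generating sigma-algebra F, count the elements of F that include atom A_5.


Each element of F is a union of some subset S of the 19 atoms.
The element contains A_5 iff A_5 is in S.
So we count subsets S of {A_1,...,A_19} with A_5 in S: choose freely among the other 18 atoms.
Count = 2^(19-1) = 2^18 = 262144.


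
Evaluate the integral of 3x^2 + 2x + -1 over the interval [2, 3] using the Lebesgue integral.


The Lebesgue integral of a Riemann-integrable function agrees with the Riemann integral.
Antiderivative F(x) = (3/3)x^3 + (2/2)x^2 + -1x
F(3) = (3/3)*3^3 + (2/2)*3^2 + -1*3
     = (3/3)*27 + (2/2)*9 + -1*3
     = 27 + 9 + -3
     = 33
F(2) = 10
Integral = F(3) - F(2) = 33 - 10 = 23


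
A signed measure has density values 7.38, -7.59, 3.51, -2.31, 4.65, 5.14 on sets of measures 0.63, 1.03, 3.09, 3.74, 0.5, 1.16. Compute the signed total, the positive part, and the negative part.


Step 1: Compute signed measure on each set:
  Set 1: 7.38 * 0.63 = 4.6494
  Set 2: -7.59 * 1.03 = -7.8177
  Set 3: 3.51 * 3.09 = 10.8459
  Set 4: -2.31 * 3.74 = -8.6394
  Set 5: 4.65 * 0.5 = 2.325
  Set 6: 5.14 * 1.16 = 5.9624
Step 2: Total signed measure = (4.6494) + (-7.8177) + (10.8459) + (-8.6394) + (2.325) + (5.9624)
     = 7.3256
Step 3: Positive part mu+(X) = sum of positive contributions = 23.7827
Step 4: Negative part mu-(X) = |sum of negative contributions| = 16.4571


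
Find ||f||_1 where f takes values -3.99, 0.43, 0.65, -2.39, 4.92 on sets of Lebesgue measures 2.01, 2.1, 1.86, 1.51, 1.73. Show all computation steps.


Step 1: Compute |f_i|^1 for each value:
  |-3.99|^1 = 3.99
  |0.43|^1 = 0.43
  |0.65|^1 = 0.65
  |-2.39|^1 = 2.39
  |4.92|^1 = 4.92
Step 2: Multiply by measures and sum:
  3.99 * 2.01 = 8.0199
  0.43 * 2.1 = 0.903
  0.65 * 1.86 = 1.209
  2.39 * 1.51 = 3.6089
  4.92 * 1.73 = 8.5116
Sum = 8.0199 + 0.903 + 1.209 + 3.6089 + 8.5116 = 22.2524
Step 3: Take the p-th root:
||f||_1 = (22.2524)^(1/1) = 22.2524


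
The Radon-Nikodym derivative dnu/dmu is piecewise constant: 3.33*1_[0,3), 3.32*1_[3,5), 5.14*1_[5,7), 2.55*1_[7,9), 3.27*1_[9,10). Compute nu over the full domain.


Integrate each piece of the Radon-Nikodym derivative:
Step 1: integral_0^3 3.33 dx = 3.33*(3-0) = 3.33*3 = 9.99
Step 2: integral_3^5 3.32 dx = 3.32*(5-3) = 3.32*2 = 6.64
Step 3: integral_5^7 5.14 dx = 5.14*(7-5) = 5.14*2 = 10.28
Step 4: integral_7^9 2.55 dx = 2.55*(9-7) = 2.55*2 = 5.1
Step 5: integral_9^10 3.27 dx = 3.27*(10-9) = 3.27*1 = 3.27
Total: 9.99 + 6.64 + 10.28 + 5.1 + 3.27 = 35.28


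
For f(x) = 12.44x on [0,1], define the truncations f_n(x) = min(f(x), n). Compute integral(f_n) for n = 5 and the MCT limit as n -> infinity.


f(x) = 12.44x on [0,1]; f_n(x) = min(12.44x, n). At n = 5:
Step 1: f(x) reaches 5 at x = 5/12.44 = 0.401929
Step 2: integral(f_5) = integral(12.44x, 0, 0.401929) + integral(5, 0.401929, 1)
       = 12.44*0.401929^2/2 + 5*(1 - 0.401929)
       = 1.004823 + 2.990354
       = 3.995177
Step 3: As n -> infinity, f_n increases to f, so by MCT integral(f_n) -> integral(f) = 12.44/2 = 6.22.
Convergence: integral(f_5) = 3.995177 -> 6.22 as n -> infinity


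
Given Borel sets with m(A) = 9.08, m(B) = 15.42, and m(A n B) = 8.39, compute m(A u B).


By inclusion-exclusion: m(A u B) = m(A) + m(B) - m(A n B)
= 9.08 + 15.42 - 8.39
= 16.11


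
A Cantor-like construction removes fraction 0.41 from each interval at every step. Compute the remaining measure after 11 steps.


Step 1: At each step, fraction remaining = 1 - 0.41 = 0.59
Step 2: After 11 steps, measure = (0.59)^11
Result = 0.003016


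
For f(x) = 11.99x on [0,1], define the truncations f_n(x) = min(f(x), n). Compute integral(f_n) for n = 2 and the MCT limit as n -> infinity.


f(x) = 11.99x on [0,1]; f_n(x) = min(11.99x, n). At n = 2:
Step 1: f(x) reaches 2 at x = 2/11.99 = 0.166806
Step 2: integral(f_2) = integral(11.99x, 0, 0.166806) + integral(2, 0.166806, 1)
       = 11.99*0.166806^2/2 + 2*(1 - 0.166806)
       = 0.166806 + 1.666389
       = 1.833194
Step 3: As n -> infinity, f_n increases to f, so by MCT integral(f_n) -> integral(f) = 11.99/2 = 5.995.
Convergence: integral(f_2) = 1.833194 -> 5.995 as n -> infinity


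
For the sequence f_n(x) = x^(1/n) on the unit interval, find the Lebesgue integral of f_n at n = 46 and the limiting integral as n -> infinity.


At n = 46: f_46(x) = x^(1/46).
Step 1: integral(x^(1/46), 0, 1) = [x^(1/46+1) / (1/46+1)] from 0 to 1
     = 1 / (1/46 + 1) = 1 / ((46+1)/46) = 46/(46+1)
     = 46/47 = 0.978723
Step 2: As n -> infinity, f_n(x) = x^(1/n) -> 1 for x in (0,1], and f_n is increasing in n.
By MCT, lim_n integral(f_n) = integral(lim_n f_n) = integral(1, 0, 1) = 1.
Step 3: Verify convergence: 46/47 = 0.978723 -> 1


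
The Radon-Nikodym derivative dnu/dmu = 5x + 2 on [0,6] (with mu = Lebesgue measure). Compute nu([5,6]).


nu(A) = integral_A (dnu/dmu) dmu = integral_5^6 (5x + 2) dx
Step 1: Antiderivative F(x) = (5/2)x^2 + 2x
Step 2: F(6) = (5/2)*6^2 + 2*6 = 90 + 12 = 102
Step 3: F(5) = (5/2)*5^2 + 2*5 = 62.5 + 10 = 72.5
Step 4: nu([5,6]) = F(6) - F(5) = 102 - 72.5 = 29.5


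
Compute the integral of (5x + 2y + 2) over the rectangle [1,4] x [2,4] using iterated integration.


By Fubini, integrate in x first, then y.
Step 1: Fix y, integrate over x in [1,4]:
  integral(5x + 2y + 2, x=1..4)
  = 5*(4^2 - 1^2)/2 + (2y + 2)*(4 - 1)
  = 37.5 + (2y + 2)*3
  = 37.5 + 6y + 6
  = 43.5 + 6y
Step 2: Integrate over y in [2,4]:
  integral(43.5 + 6y, y=2..4)
  = 43.5*2 + 6*(4^2 - 2^2)/2
  = 87 + 36
  = 123


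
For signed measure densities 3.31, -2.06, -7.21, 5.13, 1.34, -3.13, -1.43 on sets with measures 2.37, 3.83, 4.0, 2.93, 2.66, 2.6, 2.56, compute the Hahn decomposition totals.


Step 1: Compute signed measure on each set:
  Set 1: 3.31 * 2.37 = 7.8447
  Set 2: -2.06 * 3.83 = -7.8898
  Set 3: -7.21 * 4.0 = -28.84
  Set 4: 5.13 * 2.93 = 15.0309
  Set 5: 1.34 * 2.66 = 3.5644
  Set 6: -3.13 * 2.6 = -8.138
  Set 7: -1.43 * 2.56 = -3.6608
Step 2: Total signed measure = (7.8447) + (-7.8898) + (-28.84) + (15.0309) + (3.5644) + (-8.138) + (-3.6608)
     = -22.0886
Step 3: Positive part mu+(X) = sum of positive contributions = 26.44
Step 4: Negative part mu-(X) = |sum of negative contributions| = 48.5286


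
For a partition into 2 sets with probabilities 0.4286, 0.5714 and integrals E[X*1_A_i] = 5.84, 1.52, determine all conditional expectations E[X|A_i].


For each cell A_i: E[X|A_i] = E[X*1_A_i] / P(A_i)
Step 1: E[X|A_1] = 5.84 / 0.4286 = 13.625758
Step 2: E[X|A_2] = 1.52 / 0.5714 = 2.660133
Verification: E[X] = sum E[X*1_A_i] = 5.84 + 1.52 = 7.36


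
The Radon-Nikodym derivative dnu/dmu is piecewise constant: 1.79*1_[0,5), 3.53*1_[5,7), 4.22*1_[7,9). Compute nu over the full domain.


Integrate each piece of the Radon-Nikodym derivative:
Step 1: integral_0^5 1.79 dx = 1.79*(5-0) = 1.79*5 = 8.95
Step 2: integral_5^7 3.53 dx = 3.53*(7-5) = 3.53*2 = 7.06
Step 3: integral_7^9 4.22 dx = 4.22*(9-7) = 4.22*2 = 8.44
Total: 8.95 + 7.06 + 8.44 = 24.45


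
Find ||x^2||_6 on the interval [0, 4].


Step 1: ||f||_6 = (integral_0^4 |x^2|^6 dx)^(1/6)
     = (integral_0^4 x^12 dx)^(1/6)
Step 2: integral_0^4 x^12 dx = [x^13/(13)] from 0 to 4 = 4^13/13
     = 67108864/13 = 5.162220e+06
Step 3: ||f||_6 = (5.162220e+06)^(1/6) = 13.146377


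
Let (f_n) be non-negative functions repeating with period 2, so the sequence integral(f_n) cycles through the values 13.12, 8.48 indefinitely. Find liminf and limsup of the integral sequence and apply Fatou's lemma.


The sequence (integral(f_n)) is periodic with period 2, repeating the values 13.12, 8.48 indefinitely.
Step 1: For a periodic sequence, every tail (a_m, a_(m+1), ...) contains all 2 period values infinitely often.
Step 2: Hence inf of every tail = min of the period values = min(13.12, 8.48) = 8.48.
        liminf_n integral(f_n) = sup over m of (inf of tail from m) = 8.48.
Step 3: Similarly sup of every tail = max of the period values = 13.12.
        limsup_n integral(f_n) = 13.12.
Step 4: Fatou's lemma: integral(liminf_n f_n) <= liminf_n integral(f_n) = 8.48.
        So the integral of the pointwise liminf is at most 8.48.


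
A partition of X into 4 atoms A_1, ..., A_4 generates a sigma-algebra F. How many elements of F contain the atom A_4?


Each element of F is a union of some subset S of the 4 atoms.
The element contains A_4 iff A_4 is in S.
So we count subsets S of {A_1,...,A_4} with A_4 in S: choose freely among the other 3 atoms.
Count = 2^(4-1) = 2^3 = 8.


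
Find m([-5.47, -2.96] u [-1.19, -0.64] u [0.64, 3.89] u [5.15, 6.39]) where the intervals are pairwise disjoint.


For pairwise disjoint intervals, m(union) = sum of lengths.
= (-2.96 - -5.47) + (-0.64 - -1.19) + (3.89 - 0.64) + (6.39 - 5.15)
= 2.51 + 0.55 + 3.25 + 1.24
= 7.55


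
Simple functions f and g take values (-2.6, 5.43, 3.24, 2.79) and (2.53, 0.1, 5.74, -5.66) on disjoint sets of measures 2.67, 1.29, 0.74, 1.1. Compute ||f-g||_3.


Step 1: Compute differences f_i - g_i:
  -2.6 - 2.53 = -5.13
  5.43 - 0.1 = 5.33
  3.24 - 5.74 = -2.5
  2.79 - -5.66 = 8.45
Step 2: Compute |diff|^3 * measure for each set:
  |-5.13|^3 * 2.67 = 135.005697 * 2.67 = 360.465211
  |5.33|^3 * 1.29 = 151.419437 * 1.29 = 195.331074
  |-2.5|^3 * 0.74 = 15.625 * 0.74 = 11.5625
  |8.45|^3 * 1.1 = 603.351125 * 1.1 = 663.686237
Step 3: Sum = 1231.045022
Step 4: ||f-g||_3 = (1231.045022)^(1/3) = 10.717446


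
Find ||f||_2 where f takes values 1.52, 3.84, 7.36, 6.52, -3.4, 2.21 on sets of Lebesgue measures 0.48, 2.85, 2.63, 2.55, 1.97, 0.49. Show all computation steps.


Step 1: Compute |f_i|^2 for each value:
  |1.52|^2 = 2.3104
  |3.84|^2 = 14.7456
  |7.36|^2 = 54.1696
  |6.52|^2 = 42.5104
  |-3.4|^2 = 11.56
  |2.21|^2 = 4.8841
Step 2: Multiply by measures and sum:
  2.3104 * 0.48 = 1.108992
  14.7456 * 2.85 = 42.02496
  54.1696 * 2.63 = 142.466048
  42.5104 * 2.55 = 108.40152
  11.56 * 1.97 = 22.7732
  4.8841 * 0.49 = 2.393209
Sum = 1.108992 + 42.02496 + 142.466048 + 108.40152 + 22.7732 + 2.393209 = 319.167929
Step 3: Take the p-th root:
||f||_2 = (319.167929)^(1/2) = 17.865272


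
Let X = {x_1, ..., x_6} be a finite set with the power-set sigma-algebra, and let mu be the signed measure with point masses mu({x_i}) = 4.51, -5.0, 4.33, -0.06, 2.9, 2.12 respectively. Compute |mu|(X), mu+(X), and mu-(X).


Step 1: Every measurable set is a union of atoms (the cells / points), so a Hahn decomposition is
  obtained by grouping atoms by sign: P = union of atoms with mu > 0, N = union of the remaining atoms.
  Atoms in P (indices): 1, 3, 5, 6;  atoms in N (indices): 2, 4
  Positive values: 4.51, 4.33, 2.9, 2.12
  Negative values: -5, -0.06
Step 2: mu+(X) = mu(P) = sum of positive atom values = 13.86
Step 3: mu-(X) = -mu(N) = sum of |negative atom values| = 5.06
Step 4: |mu|(X) = mu+(X) + mu-(X) = 13.86 + 5.06 = 18.92


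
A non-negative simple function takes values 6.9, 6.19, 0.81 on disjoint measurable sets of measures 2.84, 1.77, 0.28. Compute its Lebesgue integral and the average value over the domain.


Step 1: Integral = sum(value_i * measure_i)
= 6.9*2.84 + 6.19*1.77 + 0.81*0.28
= 19.596 + 10.9563 + 0.2268
= 30.7791
Step 2: Total measure of domain = 2.84 + 1.77 + 0.28 = 4.89
Step 3: Average value = 30.7791 / 4.89 = 6.294294


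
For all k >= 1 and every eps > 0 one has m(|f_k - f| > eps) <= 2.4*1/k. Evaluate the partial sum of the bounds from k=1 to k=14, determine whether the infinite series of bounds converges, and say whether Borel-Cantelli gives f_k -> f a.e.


Step 1: List the terms 2.4*1/k for k = 1 to 14:
  k=1: 2.4
  k=2: 1.2
  k=3: 0.8
  k=4: 0.6
  k=5: 0.48
  k=6: 0.4
  k=7: 0.342857
  k=8: 0.3
  k=9: 0.266667
  k=10: 0.24
  k=11: 0.218182
  k=12: 0.2
  k=13: 0.184615
  k=14: 0.171429
Step 2: Partial sum = 2.4 + 1.2 + 0.8 + 0.6 + 0.48 + 0.4 + 0.342857 + 0.3 + 0.266667 + 0.24 + 0.218182 + 0.2 + 0.184615 + 0.171429
     = 7.80375
Step 3: The full series sum_(k>=1) 2.4*1/k diverges (harmonic series, p = 1; a nonzero constant multiple of a divergent series diverges).
Step 4: The (first) Borel-Cantelli lemma requires a summable sequence of measures, so it does not apply here;
        from this bound alone no conclusion about a.e. convergence can be drawn (convergence in measure still
        gives an a.e.-convergent subsequence, but not a.e. convergence of the whole sequence).
Conclusion: series diverges; Borel-Cantelli is inconclusive about a.e. convergence of f_k.


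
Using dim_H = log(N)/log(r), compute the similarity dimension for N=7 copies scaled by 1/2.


For a self-similar set with N copies scaled by 1/r:
dim_H = log(N)/log(r) = log(7)/log(2)
= 1.94591/0.693147
= 2.807355


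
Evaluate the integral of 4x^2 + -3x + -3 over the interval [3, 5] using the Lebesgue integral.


The Lebesgue integral of a Riemann-integrable function agrees with the Riemann integral.
Antiderivative F(x) = (4/3)x^3 + (-3/2)x^2 + -3x
F(5) = (4/3)*5^3 + (-3/2)*5^2 + -3*5
     = (4/3)*125 + (-3/2)*25 + -3*5
     = 166.666667 + -37.5 + -15
     = 114.166667
F(3) = 13.5
Integral = F(5) - F(3) = 114.166667 - 13.5 = 100.666667


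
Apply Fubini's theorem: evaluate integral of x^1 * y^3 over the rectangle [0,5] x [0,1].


By Fubini's theorem, the double integral factors as a product of single integrals:
Step 1: integral_0^5 x^1 dx = [x^2/2] from 0 to 5
     = 5^2/2 = 12.5
Step 2: integral_0^1 y^3 dy = [y^4/4] from 0 to 1
     = 1^4/4 = 0.25
Step 3: Double integral = 12.5 * 0.25 = 3.125


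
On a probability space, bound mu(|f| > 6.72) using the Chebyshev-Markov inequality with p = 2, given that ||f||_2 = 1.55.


Chebyshev/Markov inequality: mu(|f| > eps) <= (||f||_p / eps)^p
Step 1: ||f||_2 / eps = 1.55 / 6.72 = 0.230655
Step 2: Raise to power p = 2:
  (0.230655)^2 = 0.053202
Step 3: Therefore mu(|f| > 6.72) <= 0.053202


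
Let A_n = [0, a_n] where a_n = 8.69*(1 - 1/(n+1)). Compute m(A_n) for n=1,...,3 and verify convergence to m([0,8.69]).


By continuity of measure from below: if A_n increases to A, then m(A_n) -> m(A).
Here A = [0, 8.69], so m(A) = 8.69
Step 1: a_1 = 8.69*(1 - 1/2) = 4.345, m(A_1) = 4.345
Step 2: a_2 = 8.69*(1 - 1/3) = 5.7933, m(A_2) = 5.7933
Step 3: a_3 = 8.69*(1 - 1/4) = 6.5175, m(A_3) = 6.5175
Limit: m(A_n) -> m([0,8.69]) = 8.69


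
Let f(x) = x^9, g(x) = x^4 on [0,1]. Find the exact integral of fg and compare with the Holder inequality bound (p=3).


Step 1: Exact integral of f*g = integral(x^13, 0, 1) = 1/14
     = 0.071429
Step 2: Holder bound with p=3, q=1.5:
  ||f||_p = (integral x^27 dx)^(1/3) = (1/28)^(1/3) = 0.329317
  ||g||_q = (integral x^6 dx)^(1/1.5) = (1/7)^(1/1.5) = 0.273276
Step 3: Holder bound = ||f||_p * ||g||_q = 0.329317 * 0.273276 = 0.089994
Verification: 0.071429 <= 0.089994 (Holder holds)


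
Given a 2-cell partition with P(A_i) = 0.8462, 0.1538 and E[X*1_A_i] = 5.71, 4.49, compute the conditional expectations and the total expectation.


For each cell A_i: E[X|A_i] = E[X*1_A_i] / P(A_i)
Step 1: E[X|A_1] = 5.71 / 0.8462 = 6.747814
Step 2: E[X|A_2] = 4.49 / 0.1538 = 29.193758
Verification: E[X] = sum E[X*1_A_i] = 5.71 + 4.49 = 10.2


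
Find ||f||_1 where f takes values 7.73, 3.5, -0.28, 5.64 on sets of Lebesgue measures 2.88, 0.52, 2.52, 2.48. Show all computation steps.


Step 1: Compute |f_i|^1 for each value:
  |7.73|^1 = 7.73
  |3.5|^1 = 3.5
  |-0.28|^1 = 0.28
  |5.64|^1 = 5.64
Step 2: Multiply by measures and sum:
  7.73 * 2.88 = 22.2624
  3.5 * 0.52 = 1.82
  0.28 * 2.52 = 0.7056
  5.64 * 2.48 = 13.9872
Sum = 22.2624 + 1.82 + 0.7056 + 13.9872 = 38.7752
Step 3: Take the p-th root:
||f||_1 = (38.7752)^(1/1) = 38.7752


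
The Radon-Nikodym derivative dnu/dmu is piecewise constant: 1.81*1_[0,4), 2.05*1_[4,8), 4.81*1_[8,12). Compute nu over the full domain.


Integrate each piece of the Radon-Nikodym derivative:
Step 1: integral_0^4 1.81 dx = 1.81*(4-0) = 1.81*4 = 7.24
Step 2: integral_4^8 2.05 dx = 2.05*(8-4) = 2.05*4 = 8.2
Step 3: integral_8^12 4.81 dx = 4.81*(12-8) = 4.81*4 = 19.24
Total: 7.24 + 8.2 + 19.24 = 34.68


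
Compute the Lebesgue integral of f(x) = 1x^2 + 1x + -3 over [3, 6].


The Lebesgue integral of a Riemann-integrable function agrees with the Riemann integral.
Antiderivative F(x) = (1/3)x^3 + (1/2)x^2 + -3x
F(6) = (1/3)*6^3 + (1/2)*6^2 + -3*6
     = (1/3)*216 + (1/2)*36 + -3*6
     = 72 + 18 + -18
     = 72
F(3) = 4.5
Integral = F(6) - F(3) = 72 - 4.5 = 67.5


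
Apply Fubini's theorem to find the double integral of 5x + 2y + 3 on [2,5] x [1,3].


By Fubini, integrate in x first, then y.
Step 1: Fix y, integrate over x in [2,5]:
  integral(5x + 2y + 3, x=2..5)
  = 5*(5^2 - 2^2)/2 + (2y + 3)*(5 - 2)
  = 52.5 + (2y + 3)*3
  = 52.5 + 6y + 9
  = 61.5 + 6y
Step 2: Integrate over y in [1,3]:
  integral(61.5 + 6y, y=1..3)
  = 61.5*2 + 6*(3^2 - 1^2)/2
  = 123 + 24
  = 147


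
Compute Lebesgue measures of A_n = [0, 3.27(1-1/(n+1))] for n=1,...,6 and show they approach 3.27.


By continuity of measure from below: if A_n increases to A, then m(A_n) -> m(A).
Here A = [0, 3.27], so m(A) = 3.27
Step 1: a_1 = 3.27*(1 - 1/2) = 1.635, m(A_1) = 1.635
Step 2: a_2 = 3.27*(1 - 1/3) = 2.18, m(A_2) = 2.18
Step 3: a_3 = 3.27*(1 - 1/4) = 2.4525, m(A_3) = 2.4525
Step 4: a_4 = 3.27*(1 - 1/5) = 2.616, m(A_4) = 2.616
Step 5: a_5 = 3.27*(1 - 1/6) = 2.725, m(A_5) = 2.725
Step 6: a_6 = 3.27*(1 - 1/7) = 2.8029, m(A_6) = 2.8029
Limit: m(A_n) -> m([0,3.27]) = 3.27


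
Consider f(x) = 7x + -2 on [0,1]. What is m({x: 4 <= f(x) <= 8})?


f^(-1)([4, 8]) = {x : 4 <= 7x + -2 <= 8}
Solving: (4 - -2)/7 <= x <= (8 - -2)/7
= [0.857143, 1.428571]
Intersecting with [0,1]: [0.857143, 1]
Measure = 1 - 0.857143 = 0.142857


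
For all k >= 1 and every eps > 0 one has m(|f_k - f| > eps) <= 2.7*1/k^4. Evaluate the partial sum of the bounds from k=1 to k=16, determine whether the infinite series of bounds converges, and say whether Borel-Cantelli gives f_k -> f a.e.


Step 1: List the terms 2.7*1/k^4 for k = 1 to 16:
  k=1: 2.7
  k=2: 0.16875
  k=3: 0.033333
  k=4: 0.010547
  k=5: 0.00432
  k=6: 0.002083
  k=7: 0.001125
  k=8: 6.591797e-04
  k=9: 4.115226e-04
  k=10: 2.700000e-04
  k=11: 1.844136e-04
  k=12: 1.302083e-04
  k=13: 9.453451e-05
  k=14: 7.028322e-05
  k=15: 5.333333e-05
  k=16: 4.119873e-05
Step 2: Partial sum = 2.7 + 0.16875 + 0.033333 + 0.010547 + 0.00432 + 0.002083 + 0.001125 + 6.591797e-04 + 4.115226e-04 + 2.700000e-04 + 1.844136e-04 + 1.302083e-04 + 9.453451e-05 + 7.028322e-05 + 5.333333e-05 + 4.119873e-05
     = 2.922073
Step 3: The full series sum_(k>=1) 2.7*1/k^4 converges (p-series with p = 4 > 1; a constant multiple of a convergent series converges).
Step 4: Fix eps > 0. Since sum_k m(|f_k - f| > eps) < infinity, the Borel-Cantelli lemma gives
        m(limsup_k {|f_k - f| > eps}) = 0, i.e. for a.e. x, |f_k(x) - f(x)| <= eps for all large k.
        Applying this with eps = 1/j for j = 1, 2, ... and intersecting the countably many full-measure sets,
        for a.e. x we get limsup_k |f_k(x) - f(x)| <= 1/j for every j, hence f_k -> f almost everywhere.
Conclusion: series converges; Borel-Cantelli yields f_k -> f a.e.


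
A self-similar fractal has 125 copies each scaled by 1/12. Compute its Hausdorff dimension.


For a self-similar set with N copies scaled by 1/r:
dim_H = log(N)/log(r) = log(125)/log(12)
= 4.828314/2.484907
= 1.943056


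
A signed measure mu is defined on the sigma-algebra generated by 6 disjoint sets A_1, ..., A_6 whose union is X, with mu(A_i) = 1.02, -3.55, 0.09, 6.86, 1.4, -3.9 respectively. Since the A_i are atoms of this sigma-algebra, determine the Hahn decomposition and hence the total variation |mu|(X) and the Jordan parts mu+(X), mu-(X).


Step 1: Every measurable set is a union of atoms (the cells / points), so a Hahn decomposition is
  obtained by grouping atoms by sign: P = union of atoms with mu > 0, N = union of the remaining atoms.
  Atoms in P (indices): 1, 3, 4, 5;  atoms in N (indices): 2, 6
  Positive values: 1.02, 0.09, 6.86, 1.4
  Negative values: -3.55, -3.9
Step 2: mu+(X) = mu(P) = sum of positive atom values = 9.37
Step 3: mu-(X) = -mu(N) = sum of |negative atom values| = 7.45
Step 4: |mu|(X) = mu+(X) + mu-(X) = 9.37 + 7.45 = 16.82


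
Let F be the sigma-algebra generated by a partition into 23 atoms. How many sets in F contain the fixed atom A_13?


Each element of F is a union of some subset S of the 23 atoms.
The element contains A_13 iff A_13 is in S.
So we count subsets S of {A_1,...,A_23} with A_13 in S: choose freely among the other 22 atoms.
Count = 2^(23-1) = 2^22 = 4194304.


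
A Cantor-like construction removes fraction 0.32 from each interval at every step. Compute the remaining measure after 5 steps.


Step 1: At each step, fraction remaining = 1 - 0.32 = 0.68
Step 2: After 5 steps, measure = (0.68)^5
Step 3: Computing the power step by step:
  After step 1: 0.68
  After step 2: 0.4624
  After step 3: 0.314432
  After step 4: 0.213814
  After step 5: 0.145393
Result = 0.145393


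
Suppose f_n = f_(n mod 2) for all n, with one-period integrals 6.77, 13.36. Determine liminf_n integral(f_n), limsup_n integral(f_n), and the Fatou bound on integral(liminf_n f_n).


The sequence (integral(f_n)) is periodic with period 2, repeating the values 6.77, 13.36 indefinitely.
Step 1: For a periodic sequence, every tail (a_m, a_(m+1), ...) contains all 2 period values infinitely often.
Step 2: Hence inf of every tail = min of the period values = min(6.77, 13.36) = 6.77.
        liminf_n integral(f_n) = sup over m of (inf of tail from m) = 6.77.
Step 3: Similarly sup of every tail = max of the period values = 13.36.
        limsup_n integral(f_n) = 13.36.
Step 4: Fatou's lemma: integral(liminf_n f_n) <= liminf_n integral(f_n) = 6.77.
        So the integral of the pointwise liminf is at most 6.77.
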